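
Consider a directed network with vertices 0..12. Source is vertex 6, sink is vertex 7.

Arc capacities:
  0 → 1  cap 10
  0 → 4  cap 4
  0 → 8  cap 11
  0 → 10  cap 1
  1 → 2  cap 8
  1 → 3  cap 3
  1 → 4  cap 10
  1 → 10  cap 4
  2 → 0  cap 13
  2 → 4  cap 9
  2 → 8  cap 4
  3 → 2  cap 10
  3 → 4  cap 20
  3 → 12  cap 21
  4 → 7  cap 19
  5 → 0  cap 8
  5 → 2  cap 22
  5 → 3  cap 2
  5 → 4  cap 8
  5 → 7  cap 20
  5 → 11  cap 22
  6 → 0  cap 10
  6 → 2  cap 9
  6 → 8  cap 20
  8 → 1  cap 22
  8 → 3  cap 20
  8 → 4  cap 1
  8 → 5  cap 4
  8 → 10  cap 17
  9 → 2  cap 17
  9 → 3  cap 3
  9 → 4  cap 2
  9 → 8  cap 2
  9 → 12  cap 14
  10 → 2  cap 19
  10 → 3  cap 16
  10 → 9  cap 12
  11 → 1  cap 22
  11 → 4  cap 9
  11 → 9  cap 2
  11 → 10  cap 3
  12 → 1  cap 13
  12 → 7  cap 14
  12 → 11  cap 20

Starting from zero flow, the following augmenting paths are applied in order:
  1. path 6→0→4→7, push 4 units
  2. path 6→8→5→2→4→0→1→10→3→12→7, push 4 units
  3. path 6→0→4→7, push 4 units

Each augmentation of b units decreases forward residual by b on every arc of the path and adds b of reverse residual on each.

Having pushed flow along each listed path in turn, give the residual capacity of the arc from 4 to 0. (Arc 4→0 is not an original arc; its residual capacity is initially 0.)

after path 1 (6→0→4→7, push 4): res(4,0)=4
after path 2 (6→8→5→2→4→0→1→10→3→12→7, push 4): res(4,0)=0
after path 3 (6→0→4→7, push 4): res(4,0)=4

Residual capacity of (4,0): 4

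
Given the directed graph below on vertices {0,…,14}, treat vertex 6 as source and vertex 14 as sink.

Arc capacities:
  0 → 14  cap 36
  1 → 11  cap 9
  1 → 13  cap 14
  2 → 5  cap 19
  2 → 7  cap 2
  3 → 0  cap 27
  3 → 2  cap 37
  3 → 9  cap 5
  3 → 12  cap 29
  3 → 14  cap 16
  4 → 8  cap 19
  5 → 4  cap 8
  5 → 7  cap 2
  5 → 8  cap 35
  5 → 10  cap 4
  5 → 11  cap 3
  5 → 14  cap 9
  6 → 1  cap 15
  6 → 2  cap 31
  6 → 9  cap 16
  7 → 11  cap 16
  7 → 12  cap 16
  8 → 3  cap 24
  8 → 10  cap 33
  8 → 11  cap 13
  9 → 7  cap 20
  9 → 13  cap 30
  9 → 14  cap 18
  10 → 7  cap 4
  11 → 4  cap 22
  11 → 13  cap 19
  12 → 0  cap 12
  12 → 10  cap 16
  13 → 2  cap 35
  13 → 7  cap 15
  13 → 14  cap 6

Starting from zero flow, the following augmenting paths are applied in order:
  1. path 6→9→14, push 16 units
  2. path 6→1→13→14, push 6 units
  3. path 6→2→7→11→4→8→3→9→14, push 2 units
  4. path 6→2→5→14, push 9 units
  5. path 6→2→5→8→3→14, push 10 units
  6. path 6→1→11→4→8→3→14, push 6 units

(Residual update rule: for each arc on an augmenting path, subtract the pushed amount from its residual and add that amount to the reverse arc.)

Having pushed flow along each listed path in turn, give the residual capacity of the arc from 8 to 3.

after path 1 (6→9→14, push 16): res(8,3)=24
after path 2 (6→1→13→14, push 6): res(8,3)=24
after path 3 (6→2→7→11→4→8→3→9→14, push 2): res(8,3)=22
after path 4 (6→2→5→14, push 9): res(8,3)=22
after path 5 (6→2→5→8→3→14, push 10): res(8,3)=12
after path 6 (6→1→11→4→8→3→14, push 6): res(8,3)=6

Residual capacity of (8,3): 6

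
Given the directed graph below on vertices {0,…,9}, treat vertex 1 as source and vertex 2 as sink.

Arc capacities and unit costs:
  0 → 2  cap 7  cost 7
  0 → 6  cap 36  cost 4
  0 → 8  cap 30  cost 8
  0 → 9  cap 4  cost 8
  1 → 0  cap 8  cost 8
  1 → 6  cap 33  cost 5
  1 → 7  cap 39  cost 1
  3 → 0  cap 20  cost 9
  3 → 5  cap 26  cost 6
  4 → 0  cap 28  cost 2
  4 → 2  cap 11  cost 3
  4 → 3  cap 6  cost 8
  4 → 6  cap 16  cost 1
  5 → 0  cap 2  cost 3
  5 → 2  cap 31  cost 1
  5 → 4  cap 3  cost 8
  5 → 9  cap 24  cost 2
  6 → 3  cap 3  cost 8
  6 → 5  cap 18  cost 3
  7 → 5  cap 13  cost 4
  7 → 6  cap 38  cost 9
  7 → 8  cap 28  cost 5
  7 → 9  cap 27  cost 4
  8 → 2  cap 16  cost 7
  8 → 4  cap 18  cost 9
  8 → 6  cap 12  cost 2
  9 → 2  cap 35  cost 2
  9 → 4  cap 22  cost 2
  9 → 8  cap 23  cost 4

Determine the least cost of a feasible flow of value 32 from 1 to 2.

shortest-cost path #1: 1→7→5→2 push 13 @ unit cost 6 (adds 78)
shortest-cost path #2: 1→7→9→2 push 19 @ unit cost 7 (adds 133)
total cost = 211

Minimum cost for 32 units: 211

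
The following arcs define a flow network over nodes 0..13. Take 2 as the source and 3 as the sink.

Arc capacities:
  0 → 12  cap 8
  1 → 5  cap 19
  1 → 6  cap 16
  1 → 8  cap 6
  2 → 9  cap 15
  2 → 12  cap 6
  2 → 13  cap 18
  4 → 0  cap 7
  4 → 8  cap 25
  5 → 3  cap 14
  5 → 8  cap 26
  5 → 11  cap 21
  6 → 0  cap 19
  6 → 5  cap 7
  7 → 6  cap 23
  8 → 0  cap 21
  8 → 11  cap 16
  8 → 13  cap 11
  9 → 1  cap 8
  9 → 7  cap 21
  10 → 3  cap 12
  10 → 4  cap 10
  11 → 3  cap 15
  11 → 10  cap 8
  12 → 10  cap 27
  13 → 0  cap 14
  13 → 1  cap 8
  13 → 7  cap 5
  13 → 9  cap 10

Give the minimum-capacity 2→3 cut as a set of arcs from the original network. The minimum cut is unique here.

Min-cut arcs: {(0,12), (2,12), (6,5), (9,1), (13,1)} (total capacity 37)

augment #1: 2→12→10→3 push 6
augment #2: 2→9→1→5→3 push 8
augment #3: 2→13→1→5→3 push 6
augment #4: 2→13→0→12→10→3 push 6
augment #5: 2→13→1→5→11→3 push 2
augment #6: 2→9→7→6→5→11→3 push 7
augment #7: 2→13→0→12→10→4→8→11→3 push 2
max flow = 37; residual-reachable set from 2 gives S-side
cut edges (S→T): {(0,12), (2,12), (6,5), (9,1), (13,1)} total cap 37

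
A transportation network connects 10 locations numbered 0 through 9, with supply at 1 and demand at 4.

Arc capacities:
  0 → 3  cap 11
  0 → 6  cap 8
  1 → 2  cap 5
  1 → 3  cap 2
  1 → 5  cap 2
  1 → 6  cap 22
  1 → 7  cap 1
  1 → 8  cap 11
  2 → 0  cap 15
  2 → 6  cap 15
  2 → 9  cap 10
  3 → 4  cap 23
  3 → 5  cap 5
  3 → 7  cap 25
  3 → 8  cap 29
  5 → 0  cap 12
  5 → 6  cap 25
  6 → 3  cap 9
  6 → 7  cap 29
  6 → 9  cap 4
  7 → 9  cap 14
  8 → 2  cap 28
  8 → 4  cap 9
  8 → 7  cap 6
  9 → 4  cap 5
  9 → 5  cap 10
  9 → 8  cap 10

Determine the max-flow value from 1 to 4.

augment #1: 1→3→4 bottleneck 2, total now 2
augment #2: 1→8→4 bottleneck 9, total now 11
augment #3: 1→2→9→4 bottleneck 5, total now 16
augment #4: 1→6→3→4 bottleneck 9, total now 25
augment #5: 1→5→0→3→4 bottleneck 2, total now 27
augment #6: 1→8→2→0→3→4 bottleneck 2, total now 29
augment #7: 1→6→9→2→0→3→4 bottleneck 4, total now 33
augment #8: 1→7→9→2→0→3→4 bottleneck 1, total now 34
augment #9: 1→6→7→9→5→0→3→4 bottleneck 2, total now 36

Maximum flow value: 36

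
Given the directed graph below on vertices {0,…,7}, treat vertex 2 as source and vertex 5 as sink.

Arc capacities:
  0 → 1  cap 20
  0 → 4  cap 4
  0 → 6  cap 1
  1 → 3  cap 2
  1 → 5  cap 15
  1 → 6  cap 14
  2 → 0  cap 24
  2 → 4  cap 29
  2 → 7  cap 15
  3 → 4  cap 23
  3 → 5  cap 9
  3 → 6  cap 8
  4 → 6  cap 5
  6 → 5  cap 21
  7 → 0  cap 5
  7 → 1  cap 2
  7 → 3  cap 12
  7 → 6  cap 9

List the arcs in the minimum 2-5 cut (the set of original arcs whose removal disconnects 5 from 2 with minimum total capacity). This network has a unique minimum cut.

augment #1: 2→0→1→5 push 15
augment #2: 2→0→6→5 push 1
augment #3: 2→4→6→5 push 5
augment #4: 2→7→3→5 push 9
augment #5: 2→7→6→5 push 6
augment #6: 2→0→1→6→5 push 5
max flow = 41; residual-reachable set from 2 gives S-side
cut edges (S→T): {(0,1), (0,6), (2,7), (4,6)} total cap 41

Min-cut arcs: {(0,1), (0,6), (2,7), (4,6)} (total capacity 41)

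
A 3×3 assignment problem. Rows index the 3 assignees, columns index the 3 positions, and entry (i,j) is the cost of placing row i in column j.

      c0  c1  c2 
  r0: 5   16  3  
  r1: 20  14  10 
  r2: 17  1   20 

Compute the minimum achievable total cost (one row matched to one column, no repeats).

Minimum assignment cost: 16

optimal assignment: row0→col0 (cost 5), row1→col2 (cost 10), row2→col1 (cost 1)
total = 5 + 10 + 1 = 16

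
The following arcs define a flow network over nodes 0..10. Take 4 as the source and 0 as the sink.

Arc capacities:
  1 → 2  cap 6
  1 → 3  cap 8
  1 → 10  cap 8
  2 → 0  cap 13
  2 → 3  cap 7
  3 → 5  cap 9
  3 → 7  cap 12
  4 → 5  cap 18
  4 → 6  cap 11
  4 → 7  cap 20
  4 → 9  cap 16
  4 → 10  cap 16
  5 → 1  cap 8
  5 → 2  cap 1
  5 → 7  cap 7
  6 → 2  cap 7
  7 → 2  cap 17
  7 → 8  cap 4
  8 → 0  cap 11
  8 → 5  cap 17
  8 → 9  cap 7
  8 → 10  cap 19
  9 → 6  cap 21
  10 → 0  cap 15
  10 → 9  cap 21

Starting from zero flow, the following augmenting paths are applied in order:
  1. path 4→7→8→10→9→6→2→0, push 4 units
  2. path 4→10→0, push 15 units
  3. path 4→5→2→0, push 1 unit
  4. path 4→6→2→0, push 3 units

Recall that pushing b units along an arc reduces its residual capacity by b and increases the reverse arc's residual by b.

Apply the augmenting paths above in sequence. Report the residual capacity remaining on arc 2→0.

after path 1 (4→7→8→10→9→6→2→0, push 4): res(2,0)=9
after path 2 (4→10→0, push 15): res(2,0)=9
after path 3 (4→5→2→0, push 1): res(2,0)=8
after path 4 (4→6→2→0, push 3): res(2,0)=5

Residual capacity of (2,0): 5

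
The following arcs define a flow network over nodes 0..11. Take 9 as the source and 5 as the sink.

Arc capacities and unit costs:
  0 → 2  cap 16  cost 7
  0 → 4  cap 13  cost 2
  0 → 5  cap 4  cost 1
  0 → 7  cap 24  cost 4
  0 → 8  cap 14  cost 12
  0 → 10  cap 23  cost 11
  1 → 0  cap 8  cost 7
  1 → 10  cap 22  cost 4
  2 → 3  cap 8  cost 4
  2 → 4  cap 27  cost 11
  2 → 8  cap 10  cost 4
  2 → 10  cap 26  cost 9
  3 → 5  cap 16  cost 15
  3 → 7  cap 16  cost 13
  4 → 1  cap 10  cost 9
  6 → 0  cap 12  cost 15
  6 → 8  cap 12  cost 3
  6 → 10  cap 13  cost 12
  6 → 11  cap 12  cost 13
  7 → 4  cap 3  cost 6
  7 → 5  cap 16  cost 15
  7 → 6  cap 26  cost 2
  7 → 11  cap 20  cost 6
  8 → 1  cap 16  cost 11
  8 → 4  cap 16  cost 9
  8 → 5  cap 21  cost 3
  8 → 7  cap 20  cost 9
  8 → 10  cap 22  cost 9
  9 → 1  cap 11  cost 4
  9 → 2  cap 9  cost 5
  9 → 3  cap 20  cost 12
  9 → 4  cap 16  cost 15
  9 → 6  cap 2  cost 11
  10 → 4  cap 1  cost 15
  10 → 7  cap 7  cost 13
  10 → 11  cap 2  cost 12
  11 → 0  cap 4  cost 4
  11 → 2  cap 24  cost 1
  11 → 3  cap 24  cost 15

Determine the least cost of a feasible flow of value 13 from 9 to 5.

Minimum cost for 13 units: 156

shortest-cost path #1: 9→2→8→5 push 9 @ unit cost 12 (adds 108)
shortest-cost path #2: 9→1→0→5 push 4 @ unit cost 12 (adds 48)
total cost = 156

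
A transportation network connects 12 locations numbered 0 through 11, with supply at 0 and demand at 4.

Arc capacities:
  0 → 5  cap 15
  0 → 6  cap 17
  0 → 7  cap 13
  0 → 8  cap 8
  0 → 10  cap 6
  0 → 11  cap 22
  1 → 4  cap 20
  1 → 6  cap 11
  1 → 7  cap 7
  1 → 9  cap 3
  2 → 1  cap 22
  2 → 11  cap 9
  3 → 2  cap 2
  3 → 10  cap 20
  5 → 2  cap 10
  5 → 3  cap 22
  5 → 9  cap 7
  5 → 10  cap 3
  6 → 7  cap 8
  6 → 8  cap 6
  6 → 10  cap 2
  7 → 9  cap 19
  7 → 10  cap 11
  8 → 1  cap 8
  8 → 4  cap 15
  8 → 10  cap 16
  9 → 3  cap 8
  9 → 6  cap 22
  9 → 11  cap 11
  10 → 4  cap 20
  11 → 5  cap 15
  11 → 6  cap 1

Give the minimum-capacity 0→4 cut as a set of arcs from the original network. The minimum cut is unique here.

Min-cut arcs: {(0,8), (3,2), (5,2), (6,8), (10,4)} (total capacity 46)

augment #1: 0→8→4 push 8
augment #2: 0→10→4 push 6
augment #3: 0→5→10→4 push 3
augment #4: 0→6→8→4 push 6
augment #5: 0→6→10→4 push 2
augment #6: 0→7→10→4 push 9
augment #7: 0→5→2→1→4 push 10
augment #8: 0→5→3→2→1→4 push 2
max flow = 46; residual-reachable set from 0 gives S-side
cut edges (S→T): {(0,8), (3,2), (5,2), (6,8), (10,4)} total cap 46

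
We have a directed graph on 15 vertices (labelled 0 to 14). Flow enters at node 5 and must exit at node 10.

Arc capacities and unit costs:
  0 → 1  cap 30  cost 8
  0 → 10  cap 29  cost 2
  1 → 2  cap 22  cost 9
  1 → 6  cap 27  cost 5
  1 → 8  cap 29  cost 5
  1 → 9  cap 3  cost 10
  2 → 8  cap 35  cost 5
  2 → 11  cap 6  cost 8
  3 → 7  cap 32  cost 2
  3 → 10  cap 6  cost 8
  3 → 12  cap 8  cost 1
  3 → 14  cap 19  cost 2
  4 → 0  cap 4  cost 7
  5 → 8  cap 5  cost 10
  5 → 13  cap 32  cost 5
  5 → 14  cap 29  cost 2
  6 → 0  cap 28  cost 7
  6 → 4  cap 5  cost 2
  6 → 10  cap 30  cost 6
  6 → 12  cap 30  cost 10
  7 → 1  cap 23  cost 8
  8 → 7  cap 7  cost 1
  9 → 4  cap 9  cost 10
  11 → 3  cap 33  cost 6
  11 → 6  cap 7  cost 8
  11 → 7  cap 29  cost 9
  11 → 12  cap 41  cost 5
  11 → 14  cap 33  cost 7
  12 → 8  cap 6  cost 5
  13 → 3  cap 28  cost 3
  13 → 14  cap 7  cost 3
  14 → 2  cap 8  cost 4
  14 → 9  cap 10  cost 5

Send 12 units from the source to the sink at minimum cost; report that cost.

shortest-cost path #1: 5→13→3→10 push 6 @ unit cost 16 (adds 96)
shortest-cost path #2: 5→14→9→4→0→10 push 4 @ unit cost 26 (adds 104)
shortest-cost path #3: 5→14→2→11→6→10 push 2 @ unit cost 28 (adds 56)
total cost = 256

Minimum cost for 12 units: 256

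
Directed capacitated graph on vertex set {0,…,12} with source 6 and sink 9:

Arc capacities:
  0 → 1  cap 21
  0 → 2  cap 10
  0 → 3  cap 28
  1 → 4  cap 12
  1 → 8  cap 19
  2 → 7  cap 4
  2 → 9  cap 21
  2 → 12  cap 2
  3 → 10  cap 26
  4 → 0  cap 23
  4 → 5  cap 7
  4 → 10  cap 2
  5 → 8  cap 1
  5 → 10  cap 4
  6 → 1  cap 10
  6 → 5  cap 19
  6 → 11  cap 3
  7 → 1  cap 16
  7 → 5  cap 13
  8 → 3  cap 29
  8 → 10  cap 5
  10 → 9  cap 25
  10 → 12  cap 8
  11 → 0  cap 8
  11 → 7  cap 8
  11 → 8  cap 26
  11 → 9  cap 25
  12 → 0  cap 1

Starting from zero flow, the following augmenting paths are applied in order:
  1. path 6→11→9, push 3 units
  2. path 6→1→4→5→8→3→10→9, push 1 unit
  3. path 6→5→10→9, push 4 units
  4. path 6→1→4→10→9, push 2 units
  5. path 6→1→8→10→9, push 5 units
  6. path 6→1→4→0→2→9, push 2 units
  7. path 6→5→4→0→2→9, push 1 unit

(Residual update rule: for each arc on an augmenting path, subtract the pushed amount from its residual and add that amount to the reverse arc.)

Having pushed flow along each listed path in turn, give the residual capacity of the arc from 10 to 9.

Residual capacity of (10,9): 13

after path 1 (6→11→9, push 3): res(10,9)=25
after path 2 (6→1→4→5→8→3→10→9, push 1): res(10,9)=24
after path 3 (6→5→10→9, push 4): res(10,9)=20
after path 4 (6→1→4→10→9, push 2): res(10,9)=18
after path 5 (6→1→8→10→9, push 5): res(10,9)=13
after path 6 (6→1→4→0→2→9, push 2): res(10,9)=13
after path 7 (6→5→4→0→2→9, push 1): res(10,9)=13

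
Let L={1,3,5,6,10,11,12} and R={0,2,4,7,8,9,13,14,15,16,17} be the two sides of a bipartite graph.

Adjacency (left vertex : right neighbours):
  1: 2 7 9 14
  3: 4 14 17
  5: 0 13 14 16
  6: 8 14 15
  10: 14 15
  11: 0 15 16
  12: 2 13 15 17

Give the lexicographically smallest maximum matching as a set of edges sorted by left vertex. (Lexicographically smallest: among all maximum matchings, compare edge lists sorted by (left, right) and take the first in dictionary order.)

|M| = 7 (so the lex-smallest maximum matching has 7 edges)
process left vertices in ascending order; for each, take the smallest-labelled available neighbour that still permits 7 edges overall, or leave it unmatched if none does
lex-smallest matching: {1-2, 3-4, 5-0, 6-8, 10-14, 11-15, 12-13}

Lex-smallest maximum matching: {(1,2), (3,4), (5,0), (6,8), (10,14), (11,15), (12,13)}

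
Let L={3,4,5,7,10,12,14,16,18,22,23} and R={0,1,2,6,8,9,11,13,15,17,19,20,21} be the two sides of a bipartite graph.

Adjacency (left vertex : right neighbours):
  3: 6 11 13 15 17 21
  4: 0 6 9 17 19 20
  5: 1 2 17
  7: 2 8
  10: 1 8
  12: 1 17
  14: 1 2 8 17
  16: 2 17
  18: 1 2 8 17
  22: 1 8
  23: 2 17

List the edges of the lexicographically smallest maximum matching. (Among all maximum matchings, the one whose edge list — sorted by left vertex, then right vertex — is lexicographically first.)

|M| = 6 (so the lex-smallest maximum matching has 6 edges)
process left vertices in ascending order; for each, take the smallest-labelled available neighbour that still permits 6 edges overall, or leave it unmatched if none does
lex-smallest matching: {3-6, 4-0, 5-1, 7-2, 10-8, 12-17}

Lex-smallest maximum matching: {(3,6), (4,0), (5,1), (7,2), (10,8), (12,17)}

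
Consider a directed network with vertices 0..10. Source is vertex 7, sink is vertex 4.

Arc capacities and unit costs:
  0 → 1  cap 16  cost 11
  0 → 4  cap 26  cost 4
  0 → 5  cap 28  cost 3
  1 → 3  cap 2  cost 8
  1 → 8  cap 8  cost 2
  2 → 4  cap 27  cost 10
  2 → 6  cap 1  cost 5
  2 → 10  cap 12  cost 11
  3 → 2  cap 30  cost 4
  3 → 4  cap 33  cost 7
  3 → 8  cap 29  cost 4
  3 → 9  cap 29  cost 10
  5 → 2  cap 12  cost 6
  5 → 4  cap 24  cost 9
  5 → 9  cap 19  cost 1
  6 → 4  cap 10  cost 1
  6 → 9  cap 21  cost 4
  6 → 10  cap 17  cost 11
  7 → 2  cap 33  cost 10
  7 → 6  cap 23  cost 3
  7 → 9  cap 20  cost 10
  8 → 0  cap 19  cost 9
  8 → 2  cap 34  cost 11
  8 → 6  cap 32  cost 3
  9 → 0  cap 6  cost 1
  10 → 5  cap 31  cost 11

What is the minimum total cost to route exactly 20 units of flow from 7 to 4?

shortest-cost path #1: 7→6→4 push 10 @ unit cost 4 (adds 40)
shortest-cost path #2: 7→6→9→0→4 push 6 @ unit cost 12 (adds 72)
shortest-cost path #3: 7→2→4 push 4 @ unit cost 20 (adds 80)
total cost = 192

Minimum cost for 20 units: 192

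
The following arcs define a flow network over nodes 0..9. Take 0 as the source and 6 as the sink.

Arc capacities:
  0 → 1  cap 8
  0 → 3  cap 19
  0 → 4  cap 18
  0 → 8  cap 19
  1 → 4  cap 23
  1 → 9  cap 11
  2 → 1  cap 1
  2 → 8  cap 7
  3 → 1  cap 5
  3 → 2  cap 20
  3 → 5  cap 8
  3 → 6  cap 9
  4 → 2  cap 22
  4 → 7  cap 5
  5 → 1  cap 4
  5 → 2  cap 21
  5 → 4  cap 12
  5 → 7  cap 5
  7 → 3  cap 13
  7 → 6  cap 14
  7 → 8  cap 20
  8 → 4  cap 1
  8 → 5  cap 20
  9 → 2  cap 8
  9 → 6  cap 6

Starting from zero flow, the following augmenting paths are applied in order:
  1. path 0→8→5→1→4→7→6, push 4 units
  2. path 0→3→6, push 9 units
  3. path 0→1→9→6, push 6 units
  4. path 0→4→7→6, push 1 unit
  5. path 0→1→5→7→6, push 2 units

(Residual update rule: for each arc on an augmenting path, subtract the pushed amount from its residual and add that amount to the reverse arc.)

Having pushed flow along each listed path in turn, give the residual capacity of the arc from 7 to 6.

after path 1 (0→8→5→1→4→7→6, push 4): res(7,6)=10
after path 2 (0→3→6, push 9): res(7,6)=10
after path 3 (0→1→9→6, push 6): res(7,6)=10
after path 4 (0→4→7→6, push 1): res(7,6)=9
after path 5 (0→1→5→7→6, push 2): res(7,6)=7

Residual capacity of (7,6): 7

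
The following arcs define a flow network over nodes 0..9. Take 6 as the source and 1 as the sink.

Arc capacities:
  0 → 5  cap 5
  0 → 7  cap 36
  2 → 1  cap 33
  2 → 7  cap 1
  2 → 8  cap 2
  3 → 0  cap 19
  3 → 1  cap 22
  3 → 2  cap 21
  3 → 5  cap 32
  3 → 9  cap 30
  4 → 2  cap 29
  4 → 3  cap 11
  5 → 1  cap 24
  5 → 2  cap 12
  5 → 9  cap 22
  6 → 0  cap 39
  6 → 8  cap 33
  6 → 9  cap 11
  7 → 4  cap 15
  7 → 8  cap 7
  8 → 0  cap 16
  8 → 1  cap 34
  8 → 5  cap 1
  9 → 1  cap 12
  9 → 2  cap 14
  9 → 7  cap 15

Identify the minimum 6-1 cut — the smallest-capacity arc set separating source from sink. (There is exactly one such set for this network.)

augment #1: 6→8→1 push 33
augment #2: 6→9→1 push 11
augment #3: 6→0→5→1 push 5
augment #4: 6→0→7→8→1 push 1
augment #5: 6→0→7→4→2→1 push 15
augment #6: 6→0→7→8→5→1 push 1
max flow = 66; residual-reachable set from 6 gives S-side
cut edges (S→T): {(0,5), (6,9), (7,4), (8,1), (8,5)} total cap 66

Min-cut arcs: {(0,5), (6,9), (7,4), (8,1), (8,5)} (total capacity 66)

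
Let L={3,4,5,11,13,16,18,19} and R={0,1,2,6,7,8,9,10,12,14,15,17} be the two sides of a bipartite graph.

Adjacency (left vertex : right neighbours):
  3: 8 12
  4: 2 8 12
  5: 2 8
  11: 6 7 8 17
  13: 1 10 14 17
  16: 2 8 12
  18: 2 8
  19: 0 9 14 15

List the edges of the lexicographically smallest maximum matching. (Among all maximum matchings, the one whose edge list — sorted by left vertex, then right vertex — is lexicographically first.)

|M| = 6 (so the lex-smallest maximum matching has 6 edges)
process left vertices in ascending order; for each, take the smallest-labelled available neighbour that still permits 6 edges overall, or leave it unmatched if none does
lex-smallest matching: {3-8, 4-2, 11-6, 13-1, 16-12, 19-0}

Lex-smallest maximum matching: {(3,8), (4,2), (11,6), (13,1), (16,12), (19,0)}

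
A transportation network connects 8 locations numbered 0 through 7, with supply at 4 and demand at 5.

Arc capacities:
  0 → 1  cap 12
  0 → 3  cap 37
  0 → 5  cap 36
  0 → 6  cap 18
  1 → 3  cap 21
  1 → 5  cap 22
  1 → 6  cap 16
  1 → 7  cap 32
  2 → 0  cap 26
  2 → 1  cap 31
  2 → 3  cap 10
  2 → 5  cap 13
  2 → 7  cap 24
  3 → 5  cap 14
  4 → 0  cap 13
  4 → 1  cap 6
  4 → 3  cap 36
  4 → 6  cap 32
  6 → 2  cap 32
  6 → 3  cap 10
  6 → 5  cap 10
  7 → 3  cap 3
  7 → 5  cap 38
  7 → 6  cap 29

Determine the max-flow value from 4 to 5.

augment #1: 4→0→5 bottleneck 13, total now 13
augment #2: 4→1→5 bottleneck 6, total now 19
augment #3: 4→3→5 bottleneck 14, total now 33
augment #4: 4→6→5 bottleneck 10, total now 43
augment #5: 4→6→2→5 bottleneck 13, total now 56
augment #6: 4→6→2→0→5 bottleneck 9, total now 65

Maximum flow value: 65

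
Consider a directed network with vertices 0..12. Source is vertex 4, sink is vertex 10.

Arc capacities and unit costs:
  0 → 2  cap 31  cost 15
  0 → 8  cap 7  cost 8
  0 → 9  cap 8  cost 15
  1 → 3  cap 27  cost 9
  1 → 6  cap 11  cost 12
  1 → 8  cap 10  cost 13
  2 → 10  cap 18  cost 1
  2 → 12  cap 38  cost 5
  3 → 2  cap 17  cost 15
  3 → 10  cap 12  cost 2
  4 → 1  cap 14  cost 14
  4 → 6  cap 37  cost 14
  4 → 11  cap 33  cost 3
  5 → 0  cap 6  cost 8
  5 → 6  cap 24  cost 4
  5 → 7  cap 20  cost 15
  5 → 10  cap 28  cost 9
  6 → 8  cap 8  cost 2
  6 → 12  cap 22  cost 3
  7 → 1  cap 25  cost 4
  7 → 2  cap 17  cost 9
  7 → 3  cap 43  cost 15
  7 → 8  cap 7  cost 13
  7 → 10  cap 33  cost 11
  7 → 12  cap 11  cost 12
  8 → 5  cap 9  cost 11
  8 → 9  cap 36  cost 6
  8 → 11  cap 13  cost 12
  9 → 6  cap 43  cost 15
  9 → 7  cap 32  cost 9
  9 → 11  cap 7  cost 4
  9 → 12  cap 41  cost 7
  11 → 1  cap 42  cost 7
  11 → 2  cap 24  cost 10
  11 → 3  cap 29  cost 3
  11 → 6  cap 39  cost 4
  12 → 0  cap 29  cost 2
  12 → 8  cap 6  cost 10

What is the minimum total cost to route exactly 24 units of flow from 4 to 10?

Minimum cost for 24 units: 264

shortest-cost path #1: 4→11→3→10 push 12 @ unit cost 8 (adds 96)
shortest-cost path #2: 4→11→2→10 push 12 @ unit cost 14 (adds 168)
total cost = 264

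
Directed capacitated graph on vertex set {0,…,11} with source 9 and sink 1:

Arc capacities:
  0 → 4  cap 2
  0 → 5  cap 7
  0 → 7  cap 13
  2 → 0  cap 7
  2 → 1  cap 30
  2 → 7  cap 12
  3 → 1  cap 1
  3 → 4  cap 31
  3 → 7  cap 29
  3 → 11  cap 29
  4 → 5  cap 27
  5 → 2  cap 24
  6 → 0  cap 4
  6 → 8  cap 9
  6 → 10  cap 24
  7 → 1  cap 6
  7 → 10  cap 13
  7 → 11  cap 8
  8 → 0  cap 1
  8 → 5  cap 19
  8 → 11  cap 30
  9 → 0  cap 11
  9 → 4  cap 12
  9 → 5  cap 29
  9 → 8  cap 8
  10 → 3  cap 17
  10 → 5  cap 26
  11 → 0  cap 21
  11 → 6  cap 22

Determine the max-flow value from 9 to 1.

Maximum flow value: 31

augment #1: 9→0→7→1 bottleneck 6, total now 6
augment #2: 9→5→2→1 bottleneck 24, total now 30
augment #3: 9→0→7→10→3→1 bottleneck 1, total now 31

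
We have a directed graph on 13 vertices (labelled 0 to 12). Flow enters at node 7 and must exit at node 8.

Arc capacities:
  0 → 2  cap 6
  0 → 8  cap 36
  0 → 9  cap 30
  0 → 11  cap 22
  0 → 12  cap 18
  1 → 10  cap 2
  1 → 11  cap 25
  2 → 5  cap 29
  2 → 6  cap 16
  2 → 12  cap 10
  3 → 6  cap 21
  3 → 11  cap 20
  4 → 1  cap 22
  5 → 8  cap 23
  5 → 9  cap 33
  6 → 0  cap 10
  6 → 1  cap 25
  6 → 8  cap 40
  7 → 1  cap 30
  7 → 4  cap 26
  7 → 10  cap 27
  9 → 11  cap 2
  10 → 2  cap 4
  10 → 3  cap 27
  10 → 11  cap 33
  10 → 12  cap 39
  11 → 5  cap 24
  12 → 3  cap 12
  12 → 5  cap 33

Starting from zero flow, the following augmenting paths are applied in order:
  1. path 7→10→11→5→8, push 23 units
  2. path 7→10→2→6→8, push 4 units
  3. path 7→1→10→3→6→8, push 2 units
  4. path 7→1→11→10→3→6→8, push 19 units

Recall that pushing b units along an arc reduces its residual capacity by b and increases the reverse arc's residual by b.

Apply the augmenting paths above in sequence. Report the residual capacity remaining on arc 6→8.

Residual capacity of (6,8): 15

after path 1 (7→10→11→5→8, push 23): res(6,8)=40
after path 2 (7→10→2→6→8, push 4): res(6,8)=36
after path 3 (7→1→10→3→6→8, push 2): res(6,8)=34
after path 4 (7→1→11→10→3→6→8, push 19): res(6,8)=15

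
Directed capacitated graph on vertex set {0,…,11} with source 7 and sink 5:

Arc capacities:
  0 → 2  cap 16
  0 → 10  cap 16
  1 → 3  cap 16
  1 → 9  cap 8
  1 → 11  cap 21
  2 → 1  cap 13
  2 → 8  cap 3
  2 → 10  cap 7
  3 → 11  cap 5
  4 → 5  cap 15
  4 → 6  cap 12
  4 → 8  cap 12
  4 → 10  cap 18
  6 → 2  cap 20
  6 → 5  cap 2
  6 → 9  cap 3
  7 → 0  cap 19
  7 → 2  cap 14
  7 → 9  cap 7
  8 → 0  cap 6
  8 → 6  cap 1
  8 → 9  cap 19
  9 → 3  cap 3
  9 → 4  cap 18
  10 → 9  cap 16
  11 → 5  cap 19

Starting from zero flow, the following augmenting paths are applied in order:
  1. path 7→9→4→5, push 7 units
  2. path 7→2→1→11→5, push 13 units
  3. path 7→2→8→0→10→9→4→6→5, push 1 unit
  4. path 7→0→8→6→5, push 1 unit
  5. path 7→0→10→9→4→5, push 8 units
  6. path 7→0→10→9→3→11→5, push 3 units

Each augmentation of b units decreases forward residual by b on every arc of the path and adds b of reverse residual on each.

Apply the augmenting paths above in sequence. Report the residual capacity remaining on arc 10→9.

Residual capacity of (10,9): 4

after path 1 (7→9→4→5, push 7): res(10,9)=16
after path 2 (7→2→1→11→5, push 13): res(10,9)=16
after path 3 (7→2→8→0→10→9→4→6→5, push 1): res(10,9)=15
after path 4 (7→0→8→6→5, push 1): res(10,9)=15
after path 5 (7→0→10→9→4→5, push 8): res(10,9)=7
after path 6 (7→0→10→9→3→11→5, push 3): res(10,9)=4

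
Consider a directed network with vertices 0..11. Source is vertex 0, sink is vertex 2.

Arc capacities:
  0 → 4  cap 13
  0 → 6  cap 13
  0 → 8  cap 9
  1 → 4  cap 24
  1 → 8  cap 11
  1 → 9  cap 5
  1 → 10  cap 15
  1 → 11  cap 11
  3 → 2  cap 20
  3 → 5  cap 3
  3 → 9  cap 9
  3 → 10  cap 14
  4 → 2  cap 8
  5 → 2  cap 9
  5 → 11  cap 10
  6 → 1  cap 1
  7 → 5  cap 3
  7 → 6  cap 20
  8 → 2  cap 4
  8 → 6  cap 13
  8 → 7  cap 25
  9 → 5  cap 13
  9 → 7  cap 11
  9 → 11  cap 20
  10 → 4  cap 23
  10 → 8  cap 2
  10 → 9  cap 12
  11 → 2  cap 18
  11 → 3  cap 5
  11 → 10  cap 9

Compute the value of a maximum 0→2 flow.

Maximum flow value: 16

augment #1: 0→4→2 bottleneck 8, total now 8
augment #2: 0→8→2 bottleneck 4, total now 12
augment #3: 0→6→1→11→2 bottleneck 1, total now 13
augment #4: 0→8→7→5→2 bottleneck 3, total now 16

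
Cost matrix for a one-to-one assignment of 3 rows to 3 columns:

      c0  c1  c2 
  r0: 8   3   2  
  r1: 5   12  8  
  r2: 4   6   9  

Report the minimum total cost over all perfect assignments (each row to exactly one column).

Minimum assignment cost: 13

optimal assignment: row0→col2 (cost 2), row1→col0 (cost 5), row2→col1 (cost 6)
total = 2 + 5 + 6 = 13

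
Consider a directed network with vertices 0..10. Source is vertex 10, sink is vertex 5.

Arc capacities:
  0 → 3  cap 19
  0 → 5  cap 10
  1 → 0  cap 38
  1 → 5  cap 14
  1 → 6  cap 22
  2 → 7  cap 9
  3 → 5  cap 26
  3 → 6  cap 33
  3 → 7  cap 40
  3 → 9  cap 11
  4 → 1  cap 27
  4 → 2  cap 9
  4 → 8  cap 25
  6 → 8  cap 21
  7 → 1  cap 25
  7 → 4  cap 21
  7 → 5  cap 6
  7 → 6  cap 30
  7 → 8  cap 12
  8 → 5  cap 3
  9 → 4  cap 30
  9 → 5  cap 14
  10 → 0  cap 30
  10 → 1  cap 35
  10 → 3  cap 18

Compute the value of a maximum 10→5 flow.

Maximum flow value: 64

augment #1: 10→0→5 bottleneck 10, total now 10
augment #2: 10→1→5 bottleneck 14, total now 24
augment #3: 10→3→5 bottleneck 18, total now 42
augment #4: 10→0→3→5 bottleneck 8, total now 50
augment #5: 10→0→3→7→5 bottleneck 6, total now 56
augment #6: 10→0→3→9→5 bottleneck 5, total now 61
augment #7: 10→1→6→8→5 bottleneck 3, total now 64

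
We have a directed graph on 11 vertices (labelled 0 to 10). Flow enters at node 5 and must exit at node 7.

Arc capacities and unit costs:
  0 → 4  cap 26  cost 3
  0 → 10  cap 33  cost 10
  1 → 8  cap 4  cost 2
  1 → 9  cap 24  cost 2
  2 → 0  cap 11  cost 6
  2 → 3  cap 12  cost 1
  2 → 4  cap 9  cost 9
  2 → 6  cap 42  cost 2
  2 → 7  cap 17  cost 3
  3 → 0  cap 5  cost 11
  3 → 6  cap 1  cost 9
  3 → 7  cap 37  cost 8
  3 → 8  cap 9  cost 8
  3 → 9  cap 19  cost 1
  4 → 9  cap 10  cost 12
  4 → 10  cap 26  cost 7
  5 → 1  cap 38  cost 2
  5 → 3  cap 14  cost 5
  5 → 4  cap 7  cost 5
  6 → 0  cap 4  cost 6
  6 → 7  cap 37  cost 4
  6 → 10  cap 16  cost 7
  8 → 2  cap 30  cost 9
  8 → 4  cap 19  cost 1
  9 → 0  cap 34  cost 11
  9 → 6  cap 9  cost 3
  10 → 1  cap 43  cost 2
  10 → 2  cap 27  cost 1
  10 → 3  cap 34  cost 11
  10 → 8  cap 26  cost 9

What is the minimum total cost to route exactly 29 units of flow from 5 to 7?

shortest-cost path #1: 5→1→9→6→7 push 9 @ unit cost 11 (adds 99)
shortest-cost path #2: 5→3→7 push 14 @ unit cost 13 (adds 182)
shortest-cost path #3: 5→1→8→2→7 push 4 @ unit cost 16 (adds 64)
shortest-cost path #4: 5→4→10→2→7 push 2 @ unit cost 16 (adds 32)
total cost = 377

Minimum cost for 29 units: 377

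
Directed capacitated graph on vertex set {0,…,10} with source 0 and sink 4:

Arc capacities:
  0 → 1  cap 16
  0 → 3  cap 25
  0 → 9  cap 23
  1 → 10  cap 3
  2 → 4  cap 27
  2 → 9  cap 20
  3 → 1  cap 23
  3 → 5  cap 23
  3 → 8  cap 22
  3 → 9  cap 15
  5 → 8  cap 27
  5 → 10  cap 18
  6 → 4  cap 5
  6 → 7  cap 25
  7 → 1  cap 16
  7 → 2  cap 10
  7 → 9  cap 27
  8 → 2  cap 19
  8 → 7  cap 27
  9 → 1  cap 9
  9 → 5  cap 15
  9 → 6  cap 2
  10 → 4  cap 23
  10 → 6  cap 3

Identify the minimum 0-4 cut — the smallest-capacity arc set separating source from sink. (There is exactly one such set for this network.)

augment #1: 0→1→10→4 push 3
augment #2: 0→9→6→4 push 2
augment #3: 0→3→5→10→4 push 18
augment #4: 0→3→8→2→4 push 7
augment #5: 0→9→5→8→2→4 push 12
augment #6: 0→9→5→8→7→2→4 push 3
max flow = 45; residual-reachable set from 0 gives S-side
cut edges (S→T): {(0,3), (1,10), (9,5), (9,6)} total cap 45

Min-cut arcs: {(0,3), (1,10), (9,5), (9,6)} (total capacity 45)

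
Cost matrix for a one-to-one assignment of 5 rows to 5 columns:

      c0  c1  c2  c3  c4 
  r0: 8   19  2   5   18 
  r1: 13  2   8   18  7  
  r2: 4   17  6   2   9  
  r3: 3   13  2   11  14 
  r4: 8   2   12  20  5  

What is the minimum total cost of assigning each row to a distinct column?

optimal assignment: row0→col2 (cost 2), row1→col1 (cost 2), row2→col3 (cost 2), row3→col0 (cost 3), row4→col4 (cost 5)
total = 2 + 2 + 2 + 3 + 5 = 14

Minimum assignment cost: 14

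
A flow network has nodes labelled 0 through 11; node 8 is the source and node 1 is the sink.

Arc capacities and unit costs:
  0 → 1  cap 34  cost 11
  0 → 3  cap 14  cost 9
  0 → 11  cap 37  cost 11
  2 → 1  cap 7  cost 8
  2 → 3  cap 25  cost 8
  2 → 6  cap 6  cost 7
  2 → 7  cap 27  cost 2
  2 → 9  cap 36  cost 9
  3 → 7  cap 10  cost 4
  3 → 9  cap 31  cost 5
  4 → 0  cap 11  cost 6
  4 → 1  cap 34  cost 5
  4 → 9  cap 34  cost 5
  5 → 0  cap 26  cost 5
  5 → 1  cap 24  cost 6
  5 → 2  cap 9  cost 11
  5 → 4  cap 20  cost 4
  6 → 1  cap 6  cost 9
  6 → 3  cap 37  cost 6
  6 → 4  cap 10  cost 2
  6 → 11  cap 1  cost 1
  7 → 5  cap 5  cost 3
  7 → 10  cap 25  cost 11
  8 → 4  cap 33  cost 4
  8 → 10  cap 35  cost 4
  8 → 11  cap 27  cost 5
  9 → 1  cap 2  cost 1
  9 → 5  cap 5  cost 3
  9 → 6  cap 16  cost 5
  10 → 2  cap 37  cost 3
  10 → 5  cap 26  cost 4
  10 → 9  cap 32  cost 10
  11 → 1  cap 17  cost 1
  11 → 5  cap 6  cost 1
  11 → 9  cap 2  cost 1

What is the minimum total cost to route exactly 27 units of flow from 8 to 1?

Minimum cost for 27 units: 188

shortest-cost path #1: 8→11→1 push 17 @ unit cost 6 (adds 102)
shortest-cost path #2: 8→11→9→1 push 2 @ unit cost 7 (adds 14)
shortest-cost path #3: 8→4→1 push 8 @ unit cost 9 (adds 72)
total cost = 188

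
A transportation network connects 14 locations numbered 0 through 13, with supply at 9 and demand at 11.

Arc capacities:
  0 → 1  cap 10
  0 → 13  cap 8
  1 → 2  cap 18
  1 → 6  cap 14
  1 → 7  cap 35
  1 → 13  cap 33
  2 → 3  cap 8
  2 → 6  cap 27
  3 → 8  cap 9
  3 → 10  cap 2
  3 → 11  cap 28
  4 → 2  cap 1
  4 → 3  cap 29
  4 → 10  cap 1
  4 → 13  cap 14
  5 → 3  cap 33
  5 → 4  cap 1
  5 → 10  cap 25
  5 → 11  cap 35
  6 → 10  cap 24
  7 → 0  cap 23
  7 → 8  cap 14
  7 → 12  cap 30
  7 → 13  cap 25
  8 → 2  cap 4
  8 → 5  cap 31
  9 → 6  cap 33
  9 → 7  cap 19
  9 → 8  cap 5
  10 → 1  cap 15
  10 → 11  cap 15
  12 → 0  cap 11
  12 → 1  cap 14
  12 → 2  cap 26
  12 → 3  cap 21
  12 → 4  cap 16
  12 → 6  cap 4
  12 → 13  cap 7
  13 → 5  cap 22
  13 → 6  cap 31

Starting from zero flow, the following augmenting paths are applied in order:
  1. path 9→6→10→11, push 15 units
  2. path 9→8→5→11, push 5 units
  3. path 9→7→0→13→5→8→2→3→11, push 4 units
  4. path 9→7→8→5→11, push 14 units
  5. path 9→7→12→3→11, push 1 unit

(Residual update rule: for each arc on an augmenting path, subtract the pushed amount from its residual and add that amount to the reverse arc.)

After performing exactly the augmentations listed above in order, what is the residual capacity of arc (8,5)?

after path 1 (9→6→10→11, push 15): res(8,5)=31
after path 2 (9→8→5→11, push 5): res(8,5)=26
after path 3 (9→7→0→13→5→8→2→3→11, push 4): res(8,5)=30
after path 4 (9→7→8→5→11, push 14): res(8,5)=16
after path 5 (9→7→12→3→11, push 1): res(8,5)=16

Residual capacity of (8,5): 16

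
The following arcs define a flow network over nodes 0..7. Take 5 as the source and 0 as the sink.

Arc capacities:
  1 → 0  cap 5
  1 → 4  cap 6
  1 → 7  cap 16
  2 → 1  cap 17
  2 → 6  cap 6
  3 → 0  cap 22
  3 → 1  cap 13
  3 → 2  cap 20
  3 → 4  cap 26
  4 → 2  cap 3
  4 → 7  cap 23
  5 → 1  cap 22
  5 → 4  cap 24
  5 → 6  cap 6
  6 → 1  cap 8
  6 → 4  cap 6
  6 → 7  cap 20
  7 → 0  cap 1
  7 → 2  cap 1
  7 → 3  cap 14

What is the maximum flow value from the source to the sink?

augment #1: 5→1→0 bottleneck 5, total now 5
augment #2: 5→1→7→0 bottleneck 1, total now 6
augment #3: 5→1→7→3→0 bottleneck 14, total now 20

Maximum flow value: 20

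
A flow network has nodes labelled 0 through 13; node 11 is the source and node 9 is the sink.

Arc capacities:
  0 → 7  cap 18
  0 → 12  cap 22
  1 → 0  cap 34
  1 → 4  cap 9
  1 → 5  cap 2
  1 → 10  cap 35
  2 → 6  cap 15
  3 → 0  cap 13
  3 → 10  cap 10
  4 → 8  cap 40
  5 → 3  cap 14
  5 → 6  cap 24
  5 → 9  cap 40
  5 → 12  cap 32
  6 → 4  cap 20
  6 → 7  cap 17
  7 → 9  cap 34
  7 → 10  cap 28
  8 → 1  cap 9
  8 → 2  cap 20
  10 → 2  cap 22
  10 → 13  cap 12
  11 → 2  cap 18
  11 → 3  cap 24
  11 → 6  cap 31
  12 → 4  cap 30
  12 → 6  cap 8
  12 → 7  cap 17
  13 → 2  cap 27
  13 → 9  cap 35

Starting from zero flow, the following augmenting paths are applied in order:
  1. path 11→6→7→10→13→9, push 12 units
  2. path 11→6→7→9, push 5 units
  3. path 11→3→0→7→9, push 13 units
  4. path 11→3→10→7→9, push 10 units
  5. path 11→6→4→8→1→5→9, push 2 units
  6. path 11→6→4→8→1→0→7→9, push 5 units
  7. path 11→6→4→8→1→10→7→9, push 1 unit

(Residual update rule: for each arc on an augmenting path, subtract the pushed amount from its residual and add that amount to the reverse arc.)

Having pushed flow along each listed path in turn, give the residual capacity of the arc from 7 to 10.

Residual capacity of (7,10): 27

after path 1 (11→6→7→10→13→9, push 12): res(7,10)=16
after path 2 (11→6→7→9, push 5): res(7,10)=16
after path 3 (11→3→0→7→9, push 13): res(7,10)=16
after path 4 (11→3→10→7→9, push 10): res(7,10)=26
after path 5 (11→6→4→8→1→5→9, push 2): res(7,10)=26
after path 6 (11→6→4→8→1→0→7→9, push 5): res(7,10)=26
after path 7 (11→6→4→8→1→10→7→9, push 1): res(7,10)=27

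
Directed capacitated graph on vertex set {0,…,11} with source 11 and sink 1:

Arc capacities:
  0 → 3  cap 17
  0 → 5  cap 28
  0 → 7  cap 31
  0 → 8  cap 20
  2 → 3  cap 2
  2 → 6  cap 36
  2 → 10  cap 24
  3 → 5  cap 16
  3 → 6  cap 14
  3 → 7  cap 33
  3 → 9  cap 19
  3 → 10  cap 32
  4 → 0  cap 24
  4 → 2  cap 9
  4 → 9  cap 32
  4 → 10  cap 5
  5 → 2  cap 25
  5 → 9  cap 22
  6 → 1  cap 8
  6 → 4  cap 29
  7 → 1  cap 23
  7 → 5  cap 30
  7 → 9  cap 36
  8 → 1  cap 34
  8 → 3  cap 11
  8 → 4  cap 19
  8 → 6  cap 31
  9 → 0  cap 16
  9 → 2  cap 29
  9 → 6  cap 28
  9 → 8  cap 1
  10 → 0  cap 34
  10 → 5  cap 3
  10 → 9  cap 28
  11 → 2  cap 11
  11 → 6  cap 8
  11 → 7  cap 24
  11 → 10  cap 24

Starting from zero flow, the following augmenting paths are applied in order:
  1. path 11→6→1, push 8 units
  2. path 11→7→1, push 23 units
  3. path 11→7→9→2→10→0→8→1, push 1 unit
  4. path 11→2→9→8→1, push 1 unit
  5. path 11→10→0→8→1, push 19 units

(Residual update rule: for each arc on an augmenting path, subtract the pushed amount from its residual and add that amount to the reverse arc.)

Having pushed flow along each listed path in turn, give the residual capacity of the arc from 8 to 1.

after path 1 (11→6→1, push 8): res(8,1)=34
after path 2 (11→7→1, push 23): res(8,1)=34
after path 3 (11→7→9→2→10→0→8→1, push 1): res(8,1)=33
after path 4 (11→2→9→8→1, push 1): res(8,1)=32
after path 5 (11→10→0→8→1, push 19): res(8,1)=13

Residual capacity of (8,1): 13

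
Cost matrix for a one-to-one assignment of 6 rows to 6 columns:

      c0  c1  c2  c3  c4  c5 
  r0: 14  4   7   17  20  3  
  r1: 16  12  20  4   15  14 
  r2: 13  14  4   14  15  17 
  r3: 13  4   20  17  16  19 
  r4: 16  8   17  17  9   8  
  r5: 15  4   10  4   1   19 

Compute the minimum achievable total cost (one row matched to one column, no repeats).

optimal assignment: row0→col5 (cost 3), row1→col3 (cost 4), row2→col2 (cost 4), row3→col1 (cost 4), row4→col0 (cost 16), row5→col4 (cost 1)
total = 3 + 4 + 4 + 4 + 16 + 1 = 32

Minimum assignment cost: 32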